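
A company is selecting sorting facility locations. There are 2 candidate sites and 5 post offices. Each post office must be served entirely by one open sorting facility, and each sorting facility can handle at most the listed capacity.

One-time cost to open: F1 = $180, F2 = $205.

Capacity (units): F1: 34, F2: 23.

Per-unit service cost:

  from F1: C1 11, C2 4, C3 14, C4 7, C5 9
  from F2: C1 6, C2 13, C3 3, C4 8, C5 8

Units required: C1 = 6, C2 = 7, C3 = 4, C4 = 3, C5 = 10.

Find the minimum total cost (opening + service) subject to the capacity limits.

Minimum total cost: 441

Open {F1}: C1→F1 11·6=66, C2→F1 4·7=28, C3→F1 14·4=56, C4→F1 7·3=21, C5→F1 9·10=90.
Loads: F1 carries 30/34. Service 261; fixed 180; total 441.
Next best feasible plan costs 562.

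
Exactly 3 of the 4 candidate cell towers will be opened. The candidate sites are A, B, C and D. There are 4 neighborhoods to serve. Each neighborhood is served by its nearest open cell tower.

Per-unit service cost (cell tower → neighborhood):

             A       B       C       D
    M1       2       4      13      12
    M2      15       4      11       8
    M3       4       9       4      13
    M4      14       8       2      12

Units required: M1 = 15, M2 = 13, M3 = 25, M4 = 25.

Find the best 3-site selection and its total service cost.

Choose A, B and C; total service cost 232.

With exactly 3 open, each neighborhood uses its cheapest among the chosen.
{A, B, C}: M1→A 2·15=30, M2→B 4·13=52, M3→A 4·25=100, M4→C 2·25=50. Service cost 232.
{B, C, D}: service cost 262
{A, C, D}: service cost 284
Among all 4 size-3 choices, {A, B, C} is lowest.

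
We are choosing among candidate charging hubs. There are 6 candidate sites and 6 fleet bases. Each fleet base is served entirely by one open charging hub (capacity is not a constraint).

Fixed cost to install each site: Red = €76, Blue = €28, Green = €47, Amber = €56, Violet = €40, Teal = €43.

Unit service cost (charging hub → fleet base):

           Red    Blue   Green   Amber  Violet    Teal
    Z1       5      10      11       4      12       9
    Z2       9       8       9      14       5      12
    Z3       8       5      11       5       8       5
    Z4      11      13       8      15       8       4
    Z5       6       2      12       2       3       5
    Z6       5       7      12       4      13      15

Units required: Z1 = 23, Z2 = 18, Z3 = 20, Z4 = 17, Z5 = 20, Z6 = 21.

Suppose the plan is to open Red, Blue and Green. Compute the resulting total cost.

Total cost: 791

Each fleet base is assigned to its cheapest site among the open ones.
{Red, Blue, Green}: Z1→Red 5·23=115, Z2→Blue 8·18=144, Z3→Blue 5·20=100, Z4→Green 8·17=136, Z5→Blue 2·20=40, Z6→Red 5·21=105. Service 640; fixed 151; total 791.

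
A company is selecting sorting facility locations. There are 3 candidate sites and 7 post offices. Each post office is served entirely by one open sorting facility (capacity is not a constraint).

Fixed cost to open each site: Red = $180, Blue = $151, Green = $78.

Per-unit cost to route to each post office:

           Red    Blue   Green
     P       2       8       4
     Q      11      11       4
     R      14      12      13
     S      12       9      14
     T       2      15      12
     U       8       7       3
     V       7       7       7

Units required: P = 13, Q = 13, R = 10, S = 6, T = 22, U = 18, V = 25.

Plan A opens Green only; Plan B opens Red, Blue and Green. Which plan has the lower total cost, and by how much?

Plan A is cheaper by 45.

Plan A: {Green}: P→Green 4·13=52, Q→Green 4·13=52, R→Green 13·10=130, S→Green 14·6=84, T→Green 12·22=264, U→Green 3·18=54, V→Green 7·25=175. Service 811; fixed 78; total 889.
Plan B: {Red, Blue, Green}: P→Red 2·13=26, Q→Green 4·13=52, R→Blue 12·10=120, S→Blue 9·6=54, T→Red 2·22=44, U→Green 3·18=54, V→Red 7·25=175. Service 525; fixed 409; total 934.
Difference: |889 − 934| = 45.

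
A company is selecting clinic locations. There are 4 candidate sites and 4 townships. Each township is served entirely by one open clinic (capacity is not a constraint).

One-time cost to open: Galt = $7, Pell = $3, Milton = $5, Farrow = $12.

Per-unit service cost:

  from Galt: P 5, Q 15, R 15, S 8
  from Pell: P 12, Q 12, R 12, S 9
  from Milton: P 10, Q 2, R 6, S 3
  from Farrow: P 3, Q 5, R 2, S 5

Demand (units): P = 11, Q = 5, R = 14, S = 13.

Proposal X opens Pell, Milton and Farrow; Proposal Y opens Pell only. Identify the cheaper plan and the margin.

Proposal X is cheaper by 350.

Proposal X: {Pell, Milton, Farrow}: P→Farrow 3·11=33, Q→Milton 2·5=10, R→Farrow 2·14=28, S→Milton 3·13=39. Service 110; fixed 20; total 130.
Proposal Y: {Pell}: P→Pell 12·11=132, Q→Pell 12·5=60, R→Pell 12·14=168, S→Pell 9·13=117. Service 477; fixed 3; total 480.
Difference: |130 − 480| = 350.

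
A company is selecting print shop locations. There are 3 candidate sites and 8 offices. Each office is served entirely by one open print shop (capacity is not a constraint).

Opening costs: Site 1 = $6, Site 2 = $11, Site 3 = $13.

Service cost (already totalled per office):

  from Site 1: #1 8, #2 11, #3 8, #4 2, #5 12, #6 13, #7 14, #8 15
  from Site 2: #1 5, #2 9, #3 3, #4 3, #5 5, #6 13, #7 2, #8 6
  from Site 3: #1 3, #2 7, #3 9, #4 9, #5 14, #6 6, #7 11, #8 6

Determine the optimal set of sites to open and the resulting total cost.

Open Site 2 only; minimum total cost 57.

For any fixed open set, each office goes to its cheapest open site; total = fixed + service.
{Site 2}: #1→Site 2 5, #2→Site 2 9, #3→Site 2 3, #4→Site 2 3, #5→Site 2 5, #6→Site 2 13, #7→Site 2 2, #8→Site 2 6. Service 46; fixed 11; total 57.
{Site 2, Site 3}: #1→Site 3 3, #2→Site 3 7, #3→Site 2 3, #4→Site 2 3, #5→Site 2 5, #6→Site 3 6, #7→Site 2 2, #8→Site 2 6. Service 35; fixed 24; total 59.
{Site 1, Site 2}: #1→Site 2 5, #2→Site 2 9, #3→Site 2 3, #4→Site 1 2, #5→Site 2 5, #6→Site 1 13, #7→Site 2 2, #8→Site 2 6. Service 45; fixed 17; total 62.
{Site 1, Site 2, Site 3}: service 34 + fixed 30 = 64
No other subset beats 57.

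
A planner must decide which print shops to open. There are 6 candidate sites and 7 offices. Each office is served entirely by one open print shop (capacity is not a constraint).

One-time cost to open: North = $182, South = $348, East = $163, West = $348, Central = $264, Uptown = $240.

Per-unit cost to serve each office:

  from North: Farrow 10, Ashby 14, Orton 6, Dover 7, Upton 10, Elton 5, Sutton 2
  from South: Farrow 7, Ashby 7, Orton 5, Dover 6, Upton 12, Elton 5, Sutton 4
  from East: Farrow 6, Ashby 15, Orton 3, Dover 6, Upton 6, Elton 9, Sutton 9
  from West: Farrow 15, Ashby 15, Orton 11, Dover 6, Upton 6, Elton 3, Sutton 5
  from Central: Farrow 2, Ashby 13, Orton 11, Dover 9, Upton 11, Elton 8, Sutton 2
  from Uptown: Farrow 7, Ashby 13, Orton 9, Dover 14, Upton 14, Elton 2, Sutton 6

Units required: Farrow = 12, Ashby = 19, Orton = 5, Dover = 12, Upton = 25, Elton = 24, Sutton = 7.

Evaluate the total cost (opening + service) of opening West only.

Total cost: 1197

Each office is assigned to its cheapest site among the open ones.
{West}: Farrow→West 15·12=180, Ashby→West 15·19=285, Orton→West 11·5=55, Dover→West 6·12=72, Upton→West 6·25=150, Elton→West 3·24=72, Sutton→West 5·7=35. Service 849; fixed 348; total 1197.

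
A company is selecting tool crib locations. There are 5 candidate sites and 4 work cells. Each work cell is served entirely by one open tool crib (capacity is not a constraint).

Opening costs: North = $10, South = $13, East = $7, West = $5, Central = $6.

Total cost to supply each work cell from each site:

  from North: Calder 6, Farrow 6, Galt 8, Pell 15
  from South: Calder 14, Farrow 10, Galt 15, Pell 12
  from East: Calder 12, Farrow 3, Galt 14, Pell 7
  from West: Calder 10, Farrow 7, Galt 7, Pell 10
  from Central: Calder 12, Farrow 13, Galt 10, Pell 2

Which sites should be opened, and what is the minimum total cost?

For any fixed open set, each work cell goes to its cheapest open site; total = fixed + service.
{West, Central}: Calder→West 10, Farrow→West 7, Galt→West 7, Pell→Central 2. Service 26; fixed 11; total 37.
{North, Central}: service 22 + fixed 16 = 38
{East, West}: service 27 + fixed 12 = 39
{North, South, East, West, Central}: service 18 + fixed 41 = 59
No other subset beats 37.

Open West and Central; minimum total cost 37.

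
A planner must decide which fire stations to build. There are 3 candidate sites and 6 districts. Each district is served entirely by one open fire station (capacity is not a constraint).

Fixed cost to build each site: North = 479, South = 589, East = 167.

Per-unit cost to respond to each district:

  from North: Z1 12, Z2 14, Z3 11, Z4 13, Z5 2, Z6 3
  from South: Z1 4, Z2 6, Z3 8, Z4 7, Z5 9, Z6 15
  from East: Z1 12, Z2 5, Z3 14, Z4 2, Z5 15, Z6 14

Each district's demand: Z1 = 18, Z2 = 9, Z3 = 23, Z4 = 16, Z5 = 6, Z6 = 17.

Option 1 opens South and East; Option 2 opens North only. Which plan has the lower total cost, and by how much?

Option 1: {South, East}: Z1→South 4·18=72, Z2→East 5·9=45, Z3→South 8·23=184, Z4→East 2·16=32, Z5→South 9·6=54, Z6→East 14·17=238. Service 625; fixed 756; total 1381.
Option 2: {North}: Z1→North 12·18=216, Z2→North 14·9=126, Z3→North 11·23=253, Z4→North 13·16=208, Z5→North 2·6=12, Z6→North 3·17=51. Service 866; fixed 479; total 1345.
Difference: |1381 − 1345| = 36.

Option 2 is cheaper by 36.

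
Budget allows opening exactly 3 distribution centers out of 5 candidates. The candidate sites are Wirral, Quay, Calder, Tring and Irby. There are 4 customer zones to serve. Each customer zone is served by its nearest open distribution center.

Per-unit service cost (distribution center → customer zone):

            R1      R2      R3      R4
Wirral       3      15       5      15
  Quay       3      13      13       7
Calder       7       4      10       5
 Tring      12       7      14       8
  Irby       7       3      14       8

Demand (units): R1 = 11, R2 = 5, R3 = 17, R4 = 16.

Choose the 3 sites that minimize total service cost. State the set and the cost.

Choose Wirral, Calder and Irby; total service cost 213.

With exactly 3 open, each customer zone uses its cheapest among the chosen.
{Wirral, Calder, Irby}: R1→Wirral 3·11=33, R2→Irby 3·5=15, R3→Wirral 5·17=85, R4→Calder 5·16=80. Service cost 213.
{Wirral, Quay, Calder}: service cost 218
{Wirral, Calder, Tring}: service cost 218
Among all 10 size-3 choices, {Wirral, Calder, Irby} is lowest.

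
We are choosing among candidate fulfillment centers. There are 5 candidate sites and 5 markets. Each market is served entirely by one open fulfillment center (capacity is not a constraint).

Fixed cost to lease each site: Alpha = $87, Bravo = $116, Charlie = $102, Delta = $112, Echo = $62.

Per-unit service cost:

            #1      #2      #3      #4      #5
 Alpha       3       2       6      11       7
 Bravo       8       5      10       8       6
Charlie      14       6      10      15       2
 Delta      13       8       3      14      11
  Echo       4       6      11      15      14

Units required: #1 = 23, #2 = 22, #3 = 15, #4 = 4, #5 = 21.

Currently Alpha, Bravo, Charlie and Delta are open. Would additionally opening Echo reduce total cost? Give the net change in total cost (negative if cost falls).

Current service cost with {Alpha, Bravo, Charlie, Delta}: 232.
Adding Echo: each market re-picks its cheapest; new service cost 232, saving 0.
Extra fixed cost: 62. Net change = 62 − 0 = 62.
(Totals: 649 → 711.)

No — net change +62 (cost rises by 62).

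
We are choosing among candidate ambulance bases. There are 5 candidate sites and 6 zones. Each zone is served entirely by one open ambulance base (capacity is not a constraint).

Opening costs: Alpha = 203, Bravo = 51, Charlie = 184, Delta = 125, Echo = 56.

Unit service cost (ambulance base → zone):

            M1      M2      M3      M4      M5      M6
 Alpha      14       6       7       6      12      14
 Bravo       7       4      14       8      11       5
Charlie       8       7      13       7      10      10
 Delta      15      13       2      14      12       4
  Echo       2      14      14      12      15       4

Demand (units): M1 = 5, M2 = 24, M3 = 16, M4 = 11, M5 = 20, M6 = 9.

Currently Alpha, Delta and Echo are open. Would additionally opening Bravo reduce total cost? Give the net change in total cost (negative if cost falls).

Current service cost with {Alpha, Delta, Echo}: 528.
Adding Bravo: each zone re-picks its cheapest; new service cost 460, saving 68.
Extra fixed cost: 51. Net change = 51 − 68 = -17.
(Totals: 912 → 895.)

Yes — net change −17 (cost falls by 17).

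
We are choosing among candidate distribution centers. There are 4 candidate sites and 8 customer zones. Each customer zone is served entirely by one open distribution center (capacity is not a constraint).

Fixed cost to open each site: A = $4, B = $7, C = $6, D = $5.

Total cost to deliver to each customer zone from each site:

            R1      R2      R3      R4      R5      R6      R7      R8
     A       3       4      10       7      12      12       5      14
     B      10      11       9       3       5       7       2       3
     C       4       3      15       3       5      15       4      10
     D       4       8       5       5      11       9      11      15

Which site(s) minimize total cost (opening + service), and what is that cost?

Open A and B; minimum total cost 47.

For any fixed open set, each customer zone goes to its cheapest open site; total = fixed + service.
{A, B}: R1→A 3, R2→A 4, R3→B 9, R4→B 3, R5→B 5, R6→B 7, R7→B 2, R8→B 3. Service 36; fixed 11; total 47.
{A, B, D}: R1→A 3, R2→A 4, R3→D 5, R4→B 3, R5→B 5, R6→B 7, R7→B 2, R8→B 3. Service 32; fixed 16; total 48.
{B, C}: R1→C 4, R2→C 3, R3→B 9, R4→B 3, R5→B 5, R6→B 7, R7→B 2, R8→B 3. Service 36; fixed 13; total 49.
{A, B, C, D}: service 31 + fixed 22 = 53
No other subset beats 47.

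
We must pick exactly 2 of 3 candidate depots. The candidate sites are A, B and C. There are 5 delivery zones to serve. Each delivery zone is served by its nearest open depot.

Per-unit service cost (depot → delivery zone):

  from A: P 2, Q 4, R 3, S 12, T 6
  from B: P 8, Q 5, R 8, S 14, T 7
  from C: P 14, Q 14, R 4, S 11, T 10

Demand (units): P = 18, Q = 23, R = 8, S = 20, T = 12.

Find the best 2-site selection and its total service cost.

With exactly 2 open, each delivery zone uses its cheapest among the chosen.
{A, C}: P→A 2·18=36, Q→A 4·23=92, R→A 3·8=24, S→C 11·20=220, T→A 6·12=72. Service cost 444.
{A, B}: service cost 464
{B, C}: service cost 595
Among all 3 size-2 choices, {A, C} is lowest.

Choose A and C; total service cost 444.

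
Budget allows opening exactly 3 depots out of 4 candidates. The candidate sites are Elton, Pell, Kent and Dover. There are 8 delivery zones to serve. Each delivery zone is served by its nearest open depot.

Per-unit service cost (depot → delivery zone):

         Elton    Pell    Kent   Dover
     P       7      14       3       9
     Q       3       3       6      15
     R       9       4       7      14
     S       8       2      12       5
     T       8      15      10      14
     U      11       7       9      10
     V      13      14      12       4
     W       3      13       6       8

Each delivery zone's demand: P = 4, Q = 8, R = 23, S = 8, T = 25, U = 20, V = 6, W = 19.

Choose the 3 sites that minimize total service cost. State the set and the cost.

With exactly 3 open, each delivery zone uses its cheapest among the chosen.
{Elton, Pell, Dover}: P→Elton 7·4=28, Q→Elton 3·8=24, R→Pell 4·23=92, S→Pell 2·8=16, T→Elton 8·25=200, U→Pell 7·20=140, V→Dover 4·6=24, W→Elton 3·19=57. Service cost 581.
{Elton, Pell, Kent}: service cost 613
{Pell, Kent, Dover}: service cost 672
Among all 4 size-3 choices, {Elton, Pell, Dover} is lowest.

Choose Elton, Pell and Dover; total service cost 581.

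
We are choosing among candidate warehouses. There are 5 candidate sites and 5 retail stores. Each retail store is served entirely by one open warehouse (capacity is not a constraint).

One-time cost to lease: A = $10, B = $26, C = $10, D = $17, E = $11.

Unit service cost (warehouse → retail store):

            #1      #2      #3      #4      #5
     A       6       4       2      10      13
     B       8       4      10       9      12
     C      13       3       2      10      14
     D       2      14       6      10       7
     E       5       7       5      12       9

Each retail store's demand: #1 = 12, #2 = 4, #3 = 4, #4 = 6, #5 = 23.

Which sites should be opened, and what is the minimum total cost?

For any fixed open set, each retail store goes to its cheapest open site; total = fixed + service.
{C, D}: #1→D 2·12=24, #2→C 3·4=12, #3→C 2·4=8, #4→C 10·6=60, #5→D 7·23=161. Service 265; fixed 27; total 292.
{A, D}: #1→D 2·12=24, #2→A 4·4=16, #3→A 2·4=8, #4→A 10·6=60, #5→D 7·23=161. Service 269; fixed 27; total 296.
{A, C, D}: #1→D 2·12=24, #2→C 3·4=12, #3→A 2·4=8, #4→A 10·6=60, #5→D 7·23=161. Service 265; fixed 37; total 302.
{A, B, C, D, E}: service 259 + fixed 74 = 333
No other subset beats 292.

Open C and D; minimum total cost 292.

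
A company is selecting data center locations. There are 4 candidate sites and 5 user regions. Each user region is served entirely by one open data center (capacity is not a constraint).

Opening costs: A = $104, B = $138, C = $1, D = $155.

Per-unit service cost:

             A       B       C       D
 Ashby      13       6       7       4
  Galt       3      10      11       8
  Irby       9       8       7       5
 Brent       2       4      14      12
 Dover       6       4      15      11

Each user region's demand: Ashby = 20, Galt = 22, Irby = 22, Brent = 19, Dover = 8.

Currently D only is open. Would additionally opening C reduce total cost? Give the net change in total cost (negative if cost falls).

Current service cost with {D}: 682.
Adding C: each user region re-picks its cheapest; new service cost 682, saving 0.
Extra fixed cost: 1. Net change = 1 − 0 = 1.
(Totals: 837 → 838.)

No — net change +1 (cost rises by 1).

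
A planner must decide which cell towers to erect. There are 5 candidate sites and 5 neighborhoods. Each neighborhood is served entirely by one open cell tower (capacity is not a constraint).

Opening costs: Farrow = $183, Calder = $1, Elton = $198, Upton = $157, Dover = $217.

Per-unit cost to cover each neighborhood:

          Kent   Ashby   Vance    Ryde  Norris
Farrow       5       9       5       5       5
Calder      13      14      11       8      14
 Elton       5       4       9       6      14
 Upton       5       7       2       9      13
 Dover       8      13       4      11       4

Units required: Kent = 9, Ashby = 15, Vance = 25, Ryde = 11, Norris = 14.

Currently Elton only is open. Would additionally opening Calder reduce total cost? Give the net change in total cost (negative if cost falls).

No — net change +1 (cost rises by 1).

Current service cost with {Elton}: 592.
Adding Calder: each neighborhood re-picks its cheapest; new service cost 592, saving 0.
Extra fixed cost: 1. Net change = 1 − 0 = 1.
(Totals: 790 → 791.)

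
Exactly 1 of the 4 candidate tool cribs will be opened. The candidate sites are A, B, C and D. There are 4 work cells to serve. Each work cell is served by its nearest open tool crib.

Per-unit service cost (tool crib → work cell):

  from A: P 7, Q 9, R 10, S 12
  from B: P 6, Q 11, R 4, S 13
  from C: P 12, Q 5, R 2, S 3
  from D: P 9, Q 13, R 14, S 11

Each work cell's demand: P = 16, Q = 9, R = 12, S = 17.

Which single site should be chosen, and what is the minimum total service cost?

Choose C only; total service cost 312.

With exactly 1 open, each work cell uses its cheapest among the chosen.
{C}: P→C 12·16=192, Q→C 5·9=45, R→C 2·12=24, S→C 3·17=51. Service cost 312.
{B}: service cost 464
{A}: service cost 517
Among all 4 size-1 choices, {C} is lowest.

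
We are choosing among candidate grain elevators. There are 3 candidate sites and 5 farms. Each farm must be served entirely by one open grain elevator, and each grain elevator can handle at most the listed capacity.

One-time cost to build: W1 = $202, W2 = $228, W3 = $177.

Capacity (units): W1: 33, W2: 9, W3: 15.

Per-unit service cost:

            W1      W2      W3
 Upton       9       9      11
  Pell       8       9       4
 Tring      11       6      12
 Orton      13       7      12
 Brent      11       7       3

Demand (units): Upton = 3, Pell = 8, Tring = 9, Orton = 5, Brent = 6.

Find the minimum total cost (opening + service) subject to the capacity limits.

Minimum total cost: 523

Open {W1}: Upton→W1 9·3=27, Pell→W1 8·8=64, Tring→W1 11·9=99, Orton→W1 13·5=65, Brent→W1 11·6=66.
Loads: W1 carries 31/33. Service 321; fixed 202; total 523.
Next best feasible plan costs 620.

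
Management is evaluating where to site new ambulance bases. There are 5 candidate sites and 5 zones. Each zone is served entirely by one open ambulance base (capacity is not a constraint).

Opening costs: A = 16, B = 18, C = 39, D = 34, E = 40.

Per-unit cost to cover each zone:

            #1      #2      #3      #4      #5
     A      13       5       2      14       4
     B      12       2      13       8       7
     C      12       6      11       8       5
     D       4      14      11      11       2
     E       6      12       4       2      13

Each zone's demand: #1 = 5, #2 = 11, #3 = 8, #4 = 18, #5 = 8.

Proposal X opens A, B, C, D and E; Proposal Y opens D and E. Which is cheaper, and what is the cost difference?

Proposal X: {A, B, C, D, E}: #1→D 4·5=20, #2→B 2·11=22, #3→A 2·8=16, #4→E 2·18=36, #5→D 2·8=16. Service 110; fixed 147; total 257.
Proposal Y: {D, E}: #1→D 4·5=20, #2→E 12·11=132, #3→E 4·8=32, #4→E 2·18=36, #5→D 2·8=16. Service 236; fixed 74; total 310.
Difference: |257 − 310| = 53.

Proposal X is cheaper by 53.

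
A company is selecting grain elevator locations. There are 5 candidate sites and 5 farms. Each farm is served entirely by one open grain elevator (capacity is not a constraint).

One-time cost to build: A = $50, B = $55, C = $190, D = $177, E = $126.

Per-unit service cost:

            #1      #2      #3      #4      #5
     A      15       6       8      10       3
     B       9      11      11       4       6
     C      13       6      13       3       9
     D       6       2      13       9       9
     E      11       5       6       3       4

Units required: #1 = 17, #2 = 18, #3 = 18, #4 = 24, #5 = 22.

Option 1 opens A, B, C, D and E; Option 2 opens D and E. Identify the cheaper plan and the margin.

Option 1: {A, B, C, D, E}: #1→D 6·17=102, #2→D 2·18=36, #3→E 6·18=108, #4→C 3·24=72, #5→A 3·22=66. Service 384; fixed 598; total 982.
Option 2: {D, E}: #1→D 6·17=102, #2→D 2·18=36, #3→E 6·18=108, #4→E 3·24=72, #5→E 4·22=88. Service 406; fixed 303; total 709.
Difference: |982 − 709| = 273.

Option 2 is cheaper by 273.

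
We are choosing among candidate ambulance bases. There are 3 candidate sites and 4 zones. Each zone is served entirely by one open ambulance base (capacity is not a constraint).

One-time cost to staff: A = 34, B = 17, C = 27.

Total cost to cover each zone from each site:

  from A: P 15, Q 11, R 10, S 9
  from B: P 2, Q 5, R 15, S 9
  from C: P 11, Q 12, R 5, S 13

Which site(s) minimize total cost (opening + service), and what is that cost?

Open B only; minimum total cost 48.

For any fixed open set, each zone goes to its cheapest open site; total = fixed + service.
{B}: P→B 2, Q→B 5, R→B 15, S→B 9. Service 31; fixed 17; total 48.
{B, C}: service 21 + fixed 44 = 65
{C}: P→C 11, Q→C 12, R→C 5, S→C 13. Service 41; fixed 27; total 68.
{A, B, C}: P→B 2, Q→B 5, R→C 5, S→A 9. Service 21; fixed 78; total 99.
(All 7 nonempty subsets were checked; B only is lowest.)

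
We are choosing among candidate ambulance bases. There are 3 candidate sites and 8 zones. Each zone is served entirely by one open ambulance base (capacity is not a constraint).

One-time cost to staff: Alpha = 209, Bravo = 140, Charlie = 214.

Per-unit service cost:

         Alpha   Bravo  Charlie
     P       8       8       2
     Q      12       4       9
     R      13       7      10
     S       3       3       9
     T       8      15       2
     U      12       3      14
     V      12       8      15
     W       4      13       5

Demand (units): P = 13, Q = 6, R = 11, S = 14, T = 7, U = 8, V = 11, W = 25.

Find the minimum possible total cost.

For any fixed open set, each zone goes to its cheapest open site; total = fixed + service.
{Bravo, Charlie}: P→Charlie 2·13=26, Q→Bravo 4·6=24, R→Bravo 7·11=77, S→Bravo 3·14=42, T→Charlie 2·7=14, U→Bravo 3·8=24, V→Bravo 8·11=88, W→Charlie 5·25=125. Service 420; fixed 354; total 774.
{Alpha, Bravo}: service 515 + fixed 349 = 864
{Bravo}: service 789 + fixed 140 = 929
{Alpha, Bravo, Charlie}: P→Charlie 2·13=26, Q→Bravo 4·6=24, R→Bravo 7·11=77, S→Alpha 3·14=42, T→Charlie 2·7=14, U→Bravo 3·8=24, V→Bravo 8·11=88, W→Alpha 4·25=100. Service 395; fixed 563; total 958.
No other subset beats 774.

Minimum total cost: 774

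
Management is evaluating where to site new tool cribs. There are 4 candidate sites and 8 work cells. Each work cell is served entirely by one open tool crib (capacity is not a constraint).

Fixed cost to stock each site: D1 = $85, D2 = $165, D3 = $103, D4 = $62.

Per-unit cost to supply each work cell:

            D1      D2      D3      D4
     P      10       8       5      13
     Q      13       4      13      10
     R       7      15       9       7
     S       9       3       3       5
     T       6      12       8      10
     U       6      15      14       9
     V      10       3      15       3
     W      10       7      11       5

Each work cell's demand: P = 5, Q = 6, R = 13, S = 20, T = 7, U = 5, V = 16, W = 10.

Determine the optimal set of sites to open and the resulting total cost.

For any fixed open set, each work cell goes to its cheapest open site; total = fixed + service.
{D4}: P→D4 13·5=65, Q→D4 10·6=60, R→D4 7·13=91, S→D4 5·20=100, T→D4 10·7=70, U→D4 9·5=45, V→D4 3·16=48, W→D4 5·10=50. Service 529; fixed 62; total 591.
{D3, D4}: service 435 + fixed 165 = 600
{D1, D4}: service 471 + fixed 147 = 618
{D1, D2, D3, D4}: P→D3 5·5=25, Q→D2 4·6=24, R→D1 7·13=91, S→D2 3·20=60, T→D1 6·7=42, U→D1 6·5=30, V→D2 3·16=48, W→D4 5·10=50. Service 370; fixed 415; total 785.
No other subset beats 591.

Open D4 only; minimum total cost 591.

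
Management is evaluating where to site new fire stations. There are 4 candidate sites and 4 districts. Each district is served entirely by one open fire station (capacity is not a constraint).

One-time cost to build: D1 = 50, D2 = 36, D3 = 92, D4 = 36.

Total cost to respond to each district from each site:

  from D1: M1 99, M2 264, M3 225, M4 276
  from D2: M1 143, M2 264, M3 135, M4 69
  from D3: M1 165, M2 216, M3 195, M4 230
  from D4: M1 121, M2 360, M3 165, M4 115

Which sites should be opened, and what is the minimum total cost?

For any fixed open set, each district goes to its cheapest open site; total = fixed + service.
{D2}: M1→D2 143, M2→D2 264, M3→D2 135, M4→D2 69. Service 611; fixed 36; total 647.
{D1, D2}: service 567 + fixed 86 = 653
{D2, D4}: service 589 + fixed 72 = 661
{D1, D2, D3, D4}: M1→D1 99, M2→D3 216, M3→D2 135, M4→D2 69. Service 519; fixed 214; total 733.
(All 15 nonempty subsets were checked; D2 only is lowest.)

Open D2 only; minimum total cost 647.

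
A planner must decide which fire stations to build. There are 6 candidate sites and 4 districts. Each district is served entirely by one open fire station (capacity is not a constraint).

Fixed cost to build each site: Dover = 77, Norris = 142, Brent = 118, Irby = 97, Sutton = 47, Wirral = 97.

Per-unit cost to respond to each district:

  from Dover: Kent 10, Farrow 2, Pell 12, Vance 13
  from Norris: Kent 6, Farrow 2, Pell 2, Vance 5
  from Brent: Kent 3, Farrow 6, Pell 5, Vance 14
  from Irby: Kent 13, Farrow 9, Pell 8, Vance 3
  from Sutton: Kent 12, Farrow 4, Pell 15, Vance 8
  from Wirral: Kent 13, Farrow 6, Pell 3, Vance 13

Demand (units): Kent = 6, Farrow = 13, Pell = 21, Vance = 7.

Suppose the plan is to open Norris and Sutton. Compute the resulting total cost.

Total cost: 328

Each district is assigned to its cheapest site among the open ones.
{Norris, Sutton}: Kent→Norris 6·6=36, Farrow→Norris 2·13=26, Pell→Norris 2·21=42, Vance→Norris 5·7=35. Service 139; fixed 189; total 328.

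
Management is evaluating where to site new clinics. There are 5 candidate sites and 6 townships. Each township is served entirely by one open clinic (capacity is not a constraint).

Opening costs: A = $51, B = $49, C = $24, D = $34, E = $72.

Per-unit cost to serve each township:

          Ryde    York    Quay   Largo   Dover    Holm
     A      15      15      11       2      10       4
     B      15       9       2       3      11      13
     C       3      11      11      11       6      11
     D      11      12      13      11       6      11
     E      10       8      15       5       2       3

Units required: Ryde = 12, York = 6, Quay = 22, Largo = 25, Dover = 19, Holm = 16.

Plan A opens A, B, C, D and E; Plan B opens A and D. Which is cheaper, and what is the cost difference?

Plan A is cheaper by 265.

Plan A: {A, B, C, D, E}: Ryde→C 3·12=36, York→E 8·6=48, Quay→B 2·22=44, Largo→A 2·25=50, Dover→E 2·19=38, Holm→E 3·16=48. Service 264; fixed 230; total 494.
Plan B: {A, D}: Ryde→D 11·12=132, York→D 12·6=72, Quay→A 11·22=242, Largo→A 2·25=50, Dover→D 6·19=114, Holm→A 4·16=64. Service 674; fixed 85; total 759.
Difference: |494 − 759| = 265.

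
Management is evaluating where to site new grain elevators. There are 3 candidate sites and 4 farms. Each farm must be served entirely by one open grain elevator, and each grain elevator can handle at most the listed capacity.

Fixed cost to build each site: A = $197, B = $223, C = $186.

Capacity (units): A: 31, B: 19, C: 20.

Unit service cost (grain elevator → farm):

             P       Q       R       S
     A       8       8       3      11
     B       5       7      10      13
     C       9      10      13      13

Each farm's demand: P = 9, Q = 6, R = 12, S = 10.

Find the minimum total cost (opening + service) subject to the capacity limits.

Minimum total cost: 653

Open {A, B}: P→B 5·9=45, Q→B 7·6=42, R→A 3·12=36, S→A 11·10=110.
Loads: A carries 22/31, B carries 15/19. Service 233; fixed 420; total 653.
Next best feasible plan costs 658.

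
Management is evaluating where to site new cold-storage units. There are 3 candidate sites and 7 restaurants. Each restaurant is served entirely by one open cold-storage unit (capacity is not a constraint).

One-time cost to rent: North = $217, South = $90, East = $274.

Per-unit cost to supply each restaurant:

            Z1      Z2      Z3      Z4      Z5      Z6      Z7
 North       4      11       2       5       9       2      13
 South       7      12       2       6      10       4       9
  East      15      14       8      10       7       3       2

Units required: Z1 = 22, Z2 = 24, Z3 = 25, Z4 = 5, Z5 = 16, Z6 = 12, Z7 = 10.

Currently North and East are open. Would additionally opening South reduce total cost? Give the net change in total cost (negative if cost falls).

Current service cost with {North, East}: 583.
Adding South: each restaurant re-picks its cheapest; new service cost 583, saving 0.
Extra fixed cost: 90. Net change = 90 − 0 = 90.
(Totals: 1074 → 1164.)

No — net change +90 (cost rises by 90).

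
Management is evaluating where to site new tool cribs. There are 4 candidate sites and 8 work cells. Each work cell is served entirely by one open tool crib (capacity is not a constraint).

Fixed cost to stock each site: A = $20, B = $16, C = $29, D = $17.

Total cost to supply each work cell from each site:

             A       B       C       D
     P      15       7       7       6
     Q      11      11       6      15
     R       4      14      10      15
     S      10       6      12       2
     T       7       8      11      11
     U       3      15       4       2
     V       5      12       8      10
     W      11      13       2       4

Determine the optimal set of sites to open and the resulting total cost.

For any fixed open set, each work cell goes to its cheapest open site; total = fixed + service.
{A, D}: P→D 6, Q→A 11, R→A 4, S→D 2, T→A 7, U→D 2, V→A 5, W→D 4. Service 41; fixed 37; total 78.
{D}: service 65 + fixed 17 = 82
{A}: service 66 + fixed 20 = 86
{A, B, C, D}: P→D 6, Q→C 6, R→A 4, S→D 2, T→A 7, U→D 2, V→A 5, W→C 2. Service 34; fixed 82; total 116.
No other subset beats 78.

Open A and D; minimum total cost 78.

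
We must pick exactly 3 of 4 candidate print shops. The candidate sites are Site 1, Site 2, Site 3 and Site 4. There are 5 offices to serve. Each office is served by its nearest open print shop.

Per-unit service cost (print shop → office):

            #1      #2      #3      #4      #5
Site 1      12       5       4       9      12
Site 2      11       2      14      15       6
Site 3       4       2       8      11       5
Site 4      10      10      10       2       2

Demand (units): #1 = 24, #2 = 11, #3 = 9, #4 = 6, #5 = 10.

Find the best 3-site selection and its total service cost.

Choose Site 1, Site 3 and Site 4; total service cost 186.

With exactly 3 open, each office uses its cheapest among the chosen.
{Site 1, Site 3, Site 4}: #1→Site 3 4·24=96, #2→Site 3 2·11=22, #3→Site 1 4·9=36, #4→Site 4 2·6=12, #5→Site 4 2·10=20. Service cost 186.
{Site 2, Site 3, Site 4}: service cost 222
{Site 1, Site 2, Site 3}: service cost 258
Among all 4 size-3 choices, {Site 1, Site 3, Site 4} is lowest.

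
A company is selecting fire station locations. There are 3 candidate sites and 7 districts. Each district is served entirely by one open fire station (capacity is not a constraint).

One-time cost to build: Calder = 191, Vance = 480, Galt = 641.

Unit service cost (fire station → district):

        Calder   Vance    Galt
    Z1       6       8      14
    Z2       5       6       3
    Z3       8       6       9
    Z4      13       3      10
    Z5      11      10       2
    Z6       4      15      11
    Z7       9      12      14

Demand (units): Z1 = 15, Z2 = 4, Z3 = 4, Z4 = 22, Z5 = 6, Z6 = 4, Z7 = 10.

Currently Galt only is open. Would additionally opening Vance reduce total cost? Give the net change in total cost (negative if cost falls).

No — net change +204 (cost rises by 204).

Current service cost with {Galt}: 674.
Adding Vance: each district re-picks its cheapest; new service cost 398, saving 276.
Extra fixed cost: 480. Net change = 480 − 276 = 204.
(Totals: 1315 → 1519.)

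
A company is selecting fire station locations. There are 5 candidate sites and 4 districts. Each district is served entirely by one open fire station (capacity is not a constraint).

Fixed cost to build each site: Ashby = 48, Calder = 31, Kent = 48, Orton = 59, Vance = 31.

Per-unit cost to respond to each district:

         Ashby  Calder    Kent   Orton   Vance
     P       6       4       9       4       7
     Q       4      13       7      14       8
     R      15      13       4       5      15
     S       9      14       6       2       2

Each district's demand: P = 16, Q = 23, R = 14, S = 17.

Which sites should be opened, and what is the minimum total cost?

For any fixed open set, each district goes to its cheapest open site; total = fixed + service.
{Ashby, Orton}: P→Orton 4·16=64, Q→Ashby 4·23=92, R→Orton 5·14=70, S→Orton 2·17=34. Service 260; fixed 107; total 367.
{Ashby, Calder, Orton}: service 260 + fixed 138 = 398
{Ashby, Orton, Vance}: service 260 + fixed 138 = 398
{Ashby, Calder, Kent, Orton, Vance}: service 246 + fixed 217 = 463
No other subset beats 367.

Open Ashby and Orton; minimum total cost 367.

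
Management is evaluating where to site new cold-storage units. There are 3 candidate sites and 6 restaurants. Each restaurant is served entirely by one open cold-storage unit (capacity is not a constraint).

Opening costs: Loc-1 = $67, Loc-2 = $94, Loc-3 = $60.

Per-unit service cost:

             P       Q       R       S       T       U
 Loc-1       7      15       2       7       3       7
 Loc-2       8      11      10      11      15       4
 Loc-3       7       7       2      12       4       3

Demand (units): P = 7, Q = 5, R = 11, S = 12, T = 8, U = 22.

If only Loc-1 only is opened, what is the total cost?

Each restaurant is assigned to its cheapest site among the open ones.
{Loc-1}: P→Loc-1 7·7=49, Q→Loc-1 15·5=75, R→Loc-1 2·11=22, S→Loc-1 7·12=84, T→Loc-1 3·8=24, U→Loc-1 7·22=154. Service 408; fixed 67; total 475.

Total cost: 475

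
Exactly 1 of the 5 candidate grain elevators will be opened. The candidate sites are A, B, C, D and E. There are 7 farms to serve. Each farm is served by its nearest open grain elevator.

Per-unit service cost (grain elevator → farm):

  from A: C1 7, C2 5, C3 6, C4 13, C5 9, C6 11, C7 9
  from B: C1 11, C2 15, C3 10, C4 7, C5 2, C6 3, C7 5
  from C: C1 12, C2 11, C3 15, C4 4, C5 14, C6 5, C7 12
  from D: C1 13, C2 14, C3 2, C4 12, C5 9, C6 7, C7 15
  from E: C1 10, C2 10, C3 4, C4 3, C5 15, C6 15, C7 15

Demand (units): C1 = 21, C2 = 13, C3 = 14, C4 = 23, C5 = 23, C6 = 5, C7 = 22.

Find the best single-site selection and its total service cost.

With exactly 1 open, each farm uses its cheapest among the chosen.
{B}: C1→B 11·21=231, C2→B 15·13=195, C3→B 10·14=140, C4→B 7·23=161, C5→B 2·23=46, C6→B 3·5=15, C7→B 5·22=110. Service cost 898.
{A}: service cost 1055
{E}: service cost 1215
Among all 5 size-1 choices, {B} is lowest.

Choose B only; total service cost 898.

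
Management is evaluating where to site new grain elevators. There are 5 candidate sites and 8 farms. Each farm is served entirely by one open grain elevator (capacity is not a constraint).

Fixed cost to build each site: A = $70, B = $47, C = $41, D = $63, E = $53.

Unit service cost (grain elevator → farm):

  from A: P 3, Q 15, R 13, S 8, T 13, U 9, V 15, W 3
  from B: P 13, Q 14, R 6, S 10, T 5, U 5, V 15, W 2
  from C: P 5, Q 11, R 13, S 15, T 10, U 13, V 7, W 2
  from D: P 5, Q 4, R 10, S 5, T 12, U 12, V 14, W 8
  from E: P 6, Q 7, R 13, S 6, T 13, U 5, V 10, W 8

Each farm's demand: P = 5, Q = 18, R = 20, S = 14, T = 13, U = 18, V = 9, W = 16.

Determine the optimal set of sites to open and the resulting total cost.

Open B, C and D; minimum total cost 688.

For any fixed open set, each farm goes to its cheapest open site; total = fixed + service.
{B, C, D}: P→C 5·5=25, Q→D 4·18=72, R→B 6·20=120, S→D 5·14=70, T→B 5·13=65, U→B 5·18=90, V→C 7·9=63, W→B 2·16=32. Service 537; fixed 151; total 688.
{B, D}: P→D 5·5=25, Q→D 4·18=72, R→B 6·20=120, S→D 5·14=70, T→B 5·13=65, U→B 5·18=90, V→D 14·9=126, W→B 2·16=32. Service 600; fixed 110; total 710.
{B, D, E}: service 564 + fixed 163 = 727
{A, B, C, D, E}: P→A 3·5=15, Q→D 4·18=72, R→B 6·20=120, S→D 5·14=70, T→B 5·13=65, U→B 5·18=90, V→C 7·9=63, W→B 2·16=32. Service 527; fixed 274; total 801.
No other subset beats 688.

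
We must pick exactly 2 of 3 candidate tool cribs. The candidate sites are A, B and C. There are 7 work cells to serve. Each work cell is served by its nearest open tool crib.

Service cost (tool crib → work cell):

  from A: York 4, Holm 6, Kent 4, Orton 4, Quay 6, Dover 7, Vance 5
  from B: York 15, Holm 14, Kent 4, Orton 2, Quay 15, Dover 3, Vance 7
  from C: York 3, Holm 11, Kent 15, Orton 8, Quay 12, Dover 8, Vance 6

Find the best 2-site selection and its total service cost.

With exactly 2 open, each work cell uses its cheapest among the chosen.
{A, B}: York→A 4, Holm→A 6, Kent→A 4, Orton→B 2, Quay→A 6, Dover→B 3, Vance→A 5. Service cost 30.
{A, C}: service cost 35
{B, C}: service cost 41
Among all 3 size-2 choices, {A, B} is lowest.

Choose A and B; total service cost 30.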